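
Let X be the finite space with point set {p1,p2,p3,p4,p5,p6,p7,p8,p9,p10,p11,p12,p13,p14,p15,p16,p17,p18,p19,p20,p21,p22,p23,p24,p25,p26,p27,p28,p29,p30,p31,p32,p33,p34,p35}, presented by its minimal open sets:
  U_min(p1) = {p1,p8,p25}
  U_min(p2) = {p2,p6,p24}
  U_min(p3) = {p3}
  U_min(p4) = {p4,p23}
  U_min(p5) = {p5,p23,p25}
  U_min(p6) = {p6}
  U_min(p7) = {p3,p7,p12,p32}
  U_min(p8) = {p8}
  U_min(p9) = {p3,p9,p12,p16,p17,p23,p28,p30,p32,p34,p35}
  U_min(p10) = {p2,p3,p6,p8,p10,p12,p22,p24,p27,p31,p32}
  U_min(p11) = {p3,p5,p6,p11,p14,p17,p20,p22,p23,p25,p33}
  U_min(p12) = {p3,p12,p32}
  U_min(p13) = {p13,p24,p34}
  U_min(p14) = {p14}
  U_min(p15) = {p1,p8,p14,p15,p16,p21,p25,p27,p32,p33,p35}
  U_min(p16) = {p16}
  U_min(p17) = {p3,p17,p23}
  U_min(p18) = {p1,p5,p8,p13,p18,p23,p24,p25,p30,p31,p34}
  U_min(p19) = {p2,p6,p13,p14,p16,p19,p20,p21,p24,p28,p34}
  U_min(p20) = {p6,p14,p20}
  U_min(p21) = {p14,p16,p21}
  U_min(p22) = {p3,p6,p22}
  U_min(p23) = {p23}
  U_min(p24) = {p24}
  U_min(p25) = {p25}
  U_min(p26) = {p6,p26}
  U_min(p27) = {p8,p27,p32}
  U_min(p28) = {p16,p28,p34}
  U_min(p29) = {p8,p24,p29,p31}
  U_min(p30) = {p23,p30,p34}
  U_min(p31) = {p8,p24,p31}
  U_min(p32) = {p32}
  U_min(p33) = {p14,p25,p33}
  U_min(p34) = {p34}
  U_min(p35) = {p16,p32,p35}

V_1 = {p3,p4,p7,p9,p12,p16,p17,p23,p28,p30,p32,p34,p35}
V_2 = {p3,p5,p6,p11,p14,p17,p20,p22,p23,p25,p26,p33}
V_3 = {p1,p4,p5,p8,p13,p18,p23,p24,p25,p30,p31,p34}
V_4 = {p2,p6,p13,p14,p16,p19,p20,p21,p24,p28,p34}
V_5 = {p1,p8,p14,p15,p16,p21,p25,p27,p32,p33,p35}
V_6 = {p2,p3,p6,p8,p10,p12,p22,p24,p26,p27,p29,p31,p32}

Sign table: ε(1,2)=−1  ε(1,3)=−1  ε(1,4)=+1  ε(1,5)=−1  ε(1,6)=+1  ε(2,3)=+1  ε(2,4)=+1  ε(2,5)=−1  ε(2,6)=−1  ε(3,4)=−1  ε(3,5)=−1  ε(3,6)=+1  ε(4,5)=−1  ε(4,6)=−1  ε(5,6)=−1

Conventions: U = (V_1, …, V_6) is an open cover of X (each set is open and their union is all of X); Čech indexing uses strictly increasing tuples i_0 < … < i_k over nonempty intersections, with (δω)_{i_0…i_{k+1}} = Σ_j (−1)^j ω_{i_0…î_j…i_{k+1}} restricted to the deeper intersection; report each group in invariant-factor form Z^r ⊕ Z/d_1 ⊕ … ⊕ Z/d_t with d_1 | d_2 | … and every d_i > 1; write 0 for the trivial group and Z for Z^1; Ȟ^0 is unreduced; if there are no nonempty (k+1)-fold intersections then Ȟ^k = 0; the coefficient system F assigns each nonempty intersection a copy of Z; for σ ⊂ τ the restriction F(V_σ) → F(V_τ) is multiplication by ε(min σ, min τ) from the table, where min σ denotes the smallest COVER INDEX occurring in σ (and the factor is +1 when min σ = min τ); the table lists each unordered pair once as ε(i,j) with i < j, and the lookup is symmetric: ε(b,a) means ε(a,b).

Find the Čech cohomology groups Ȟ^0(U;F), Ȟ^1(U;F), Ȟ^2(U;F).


nonempty overlaps:
  V12={p3,p17,p23} V13={p4,p23,p30,p34} V14={p16,p28,p34} V15={p16,p32,p35} V16={p3,p12,p32} V23={p5,p23,p25} V24={p6,p14,p20} V25={p14,p25,p33} V26={p3,p6,p22,p26} V34={p13,p24,p34} V35={p1,p8,p25} V36={p8,p24,p31} V45={p14,p16,p21} V46={p2,p6,p24} V56={p8,p27,p32}
  V123={p23} V126={p3} V134={p34} V145={p16} V156={p32} V235={p25} V245={p14} V246={p6} V346={p24} V356={p8}
C dims 6,15,10; δ0: rk 6, SNF 1^5·2; δ1: rk 9, SNF 1^9
degree 0: 6−6−0 = 0 → Ȟ^0 ≅ 0
degree 1: 15−9−6 = 0 plus torsion [2] → Ȟ^1 ≅ Z/2
degree 2: 10−0−9 = 1 → Ȟ^2 ≅ Z

Ȟ^0(U;F) ≅ 0, Ȟ^1(U;F) ≅ Z/2 and Ȟ^2(U;F) ≅ Z


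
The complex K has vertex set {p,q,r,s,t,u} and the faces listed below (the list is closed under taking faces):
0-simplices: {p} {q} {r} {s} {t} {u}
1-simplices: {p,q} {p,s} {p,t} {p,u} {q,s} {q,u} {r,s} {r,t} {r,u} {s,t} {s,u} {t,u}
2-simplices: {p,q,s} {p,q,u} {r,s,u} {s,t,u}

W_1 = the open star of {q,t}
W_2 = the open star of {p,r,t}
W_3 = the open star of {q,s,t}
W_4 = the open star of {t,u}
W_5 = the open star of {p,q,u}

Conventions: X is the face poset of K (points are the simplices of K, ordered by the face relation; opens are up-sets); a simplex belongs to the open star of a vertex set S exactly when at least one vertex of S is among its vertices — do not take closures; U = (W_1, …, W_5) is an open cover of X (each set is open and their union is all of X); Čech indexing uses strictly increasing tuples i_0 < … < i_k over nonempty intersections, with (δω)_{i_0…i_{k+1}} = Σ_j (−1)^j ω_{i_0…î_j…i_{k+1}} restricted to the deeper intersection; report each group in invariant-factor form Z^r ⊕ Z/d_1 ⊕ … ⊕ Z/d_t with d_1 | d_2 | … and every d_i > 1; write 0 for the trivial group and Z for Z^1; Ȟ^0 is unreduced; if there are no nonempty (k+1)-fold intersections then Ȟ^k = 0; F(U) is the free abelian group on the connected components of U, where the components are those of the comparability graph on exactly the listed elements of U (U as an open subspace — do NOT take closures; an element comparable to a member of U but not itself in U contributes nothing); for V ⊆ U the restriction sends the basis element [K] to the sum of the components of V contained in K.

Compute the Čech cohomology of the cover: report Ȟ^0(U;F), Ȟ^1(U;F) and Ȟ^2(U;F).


cover nerve:
  W1={{q},{t},{p,q},{p,t},{q,s},{q,u},{r,t},{s,t},{t,u},{p,q,s},{p,q,u},{s,t,u}} W2={{p},{r},{t},{p,q},{p,s},{p,t},{p,u},{r,s},{r,t},{r,u},{s,t},{t,u},{p,q,s},{p,q,u},{r,s,u},{s,t,u}} W3={{q},{s},{t},{p,q},{p,s},{p,t},{q,s},{q,u},{r,s},{r,t},{s,t},{s,u},{t,u},{p,q,s},{p,q,u},{r,s,u},{s,t,u}} W4={{t},{u},{p,t},{p,u},{q,u},{r,t},{r,u},{s,t},{s,u},{t,u},{p,q,u},{r,s,u},{s,t,u}} W5={{p},{q},{u},{p,q},{p,s},{p,t},{p,u},{q,s},{q,u},{r,u},{s,u},{t,u},{p,q,s},{p,q,u},{r,s,u},{s,t,u}}
  W12={{t},{p,q},{p,t},{r,t},{s,t},{t,u},{p,q,s},{p,q,u},{s,t,u}} W13={{q},{t},{p,q},{p,t},{q,s},{q,u},{r,t},{s,t},{t,u},{p,q,s},{p,q,u},{s,t,u}} W14={{t},{p,t},{q,u},{r,t},{s,t},{t,u},{p,q,u},{s,t,u}} W15={{q},{p,q},{p,t},{q,s},{q,u},{t,u},{p,q,s},{p,q,u},{s,t,u}} W23={{t},{p,q},{p,s},{p,t},{r,s},{r,t},{s,t},{t,u},{p,q,s},{p,q,u},{r,s,u},{s,t,u}} W24={{t},{p,t},{p,u},{r,t},{r,u},{s,t},{t,u},{p,q,u},{r,s,u},{s,t,u}} W25={{p},{p,q},{p,s},{p,t},{p,u},{r,u},{t,u},{p,q,s},{p,q,u},{r,s,u},{s,t,u}} W34={{t},{p,t},{q,u},{r,t},{s,t},{s,u},{t,u},{p,q,u},{r,s,u},{s,t,u}} W35={{q},{p,q},{p,s},{p,t},{q,s},{q,u},{s,u},{t,u},{p,q,s},{p,q,u},{r,s,u},{s,t,u}} W45={{u},{p,t},{p,u},{q,u},{r,u},{s,u},{t,u},{p,q,u},{r,s,u},{s,t,u}}
  W123={{t},{p,q},{p,t},{r,t},{s,t},{t,u},{p,q,s},{p,q,u},{s,t,u}} W124={{t},{p,t},{r,t},{s,t},{t,u},{p,q,u},{s,t,u}} W125={{p,q},{p,t},{t,u},{p,q,s},{p,q,u},{s,t,u}} W134={{t},{p,t},{q,u},{r,t},{s,t},{t,u},{p,q,u},{s,t,u}} W135={{q},{p,q},{p,t},{q,s},{q,u},{t,u},{p,q,s},{p,q,u},{s,t,u}} W145={{p,t},{q,u},{t,u},{p,q,u},{s,t,u}} W234={{t},{p,t},{r,t},{s,t},{t,u},{p,q,u},{r,s,u},{s,t,u}} W235={{p,q},{p,s},{p,t},{t,u},{p,q,s},{p,q,u},{r,s,u},{s,t,u}} W245={{p,t},{p,u},{r,u},{t,u},{p,q,u},{r,s,u},{s,t,u}} W345={{p,t},{q,u},{s,u},{t,u},{p,q,u},{r,s,u},{s,t,u}}
  W1234={{t},{p,t},{r,t},{s,t},{t,u},{p,q,u},{s,t,u}} W1235={{p,q},{p,t},{t,u},{p,q,s},{p,q,u},{s,t,u}} W1245={{p,t},{t,u},{p,q,u},{s,t,u}} W1345={{p,t},{q,u},{t,u},{p,q,u},{s,t,u}} W2345={{p,t},{t,u},{p,q,u},{r,s,u},{s,t,u}}
  W12345={{p,t},{t,u},{p,q,u},{s,t,u}}
components per intersection:
  W1: {{q},{p,q},{q,s},{q,u},{p,q,s},{p,q,u}} {{t},{p,t},{r,t},{s,t},{t,u},{s,t,u}}
  W2: {{p},{r},{t},{p,q},{p,s},{p,t},{p,u},{r,s},{r,t},{r,u},{s,t},{t,u},{p,q,s},{p,q,u},{r,s,u},{s,t,u}}
  W3: {{q},{s},{t},{p,q},{p,s},{p,t},{q,s},{q,u},{r,s},{r,t},{s,t},{s,u},{t,u},{p,q,s},{p,q,u},{r,s,u},{s,t,u}}
  W4: {{t},{u},{p,t},{p,u},{q,u},{r,t},{r,u},{s,t},{s,u},{t,u},{p,q,u},{r,s,u},{s,t,u}}
  W5: {{p},{q},{u},{p,q},{p,s},{p,t},{p,u},{q,s},{q,u},{r,u},{s,u},{t,u},{p,q,s},{p,q,u},{r,s,u},{s,t,u}}
  W12: {{t},{p,t},{r,t},{s,t},{t,u},{s,t,u}} {{p,q},{p,q,s},{p,q,u}}
  W13: {{q},{p,q},{q,s},{q,u},{p,q,s},{p,q,u}} {{t},{p,t},{r,t},{s,t},{t,u},{s,t,u}}
  W14: {{t},{p,t},{r,t},{s,t},{t,u},{s,t,u}} {{q,u},{p,q,u}}
  W15: {{q},{p,q},{q,s},{q,u},{p,q,s},{p,q,u}} {{p,t}} {{t,u},{s,t,u}}
  W23: {{t},{p,t},{r,t},{s,t},{t,u},{s,t,u}} {{p,q},{p,s},{p,q,s},{p,q,u}} {{r,s},{r,s,u}}
  W24: {{t},{p,t},{r,t},{s,t},{t,u},{s,t,u}} {{p,u},{p,q,u}} {{r,u},{r,s,u}}
  W25: {{p},{p,q},{p,s},{p,t},{p,u},{p,q,s},{p,q,u}} {{r,u},{r,s,u}} {{t,u},{s,t,u}}
  W34: {{t},{p,t},{r,t},{s,t},{s,u},{t,u},{r,s,u},{s,t,u}} {{q,u},{p,q,u}}
  W35: {{q},{p,q},{p,s},{q,s},{q,u},{p,q,s},{p,q,u}} {{p,t}} {{s,u},{t,u},{r,s,u},{s,t,u}}
  W45: {{u},{p,u},{q,u},{r,u},{s,u},{t,u},{p,q,u},{r,s,u},{s,t,u}} {{p,t}}
  W123: {{t},{p,t},{r,t},{s,t},{t,u},{s,t,u}} {{p,q},{p,q,s},{p,q,u}}
  W124: {{t},{p,t},{r,t},{s,t},{t,u},{s,t,u}} {{p,q,u}}
  W125: {{p,q},{p,q,s},{p,q,u}} {{p,t}} {{t,u},{s,t,u}}
  W134: {{t},{p,t},{r,t},{s,t},{t,u},{s,t,u}} {{q,u},{p,q,u}}
  W135: {{q},{p,q},{q,s},{q,u},{p,q,s},{p,q,u}} {{p,t}} {{t,u},{s,t,u}}
  W145: {{p,t}} {{q,u},{p,q,u}} {{t,u},{s,t,u}}
  W234: {{t},{p,t},{r,t},{s,t},{t,u},{s,t,u}} {{p,q,u}} {{r,s,u}}
  W235: {{p,q},{p,s},{p,q,s},{p,q,u}} {{p,t}} {{t,u},{s,t,u}} {{r,s,u}}
  W245: {{p,t}} {{p,u},{p,q,u}} {{r,u},{r,s,u}} {{t,u},{s,t,u}}
  W345: {{p,t}} {{q,u},{p,q,u}} {{s,u},{t,u},{r,s,u},{s,t,u}}
  W1234: {{t},{p,t},{r,t},{s,t},{t,u},{s,t,u}} {{p,q,u}}
  W1235: {{p,q},{p,q,s},{p,q,u}} {{p,t}} {{t,u},{s,t,u}}
  W1245: {{p,t}} {{t,u},{s,t,u}} {{p,q,u}}
  W1345: {{p,t}} {{q,u},{p,q,u}} {{t,u},{s,t,u}}
  W2345: {{p,t}} {{t,u},{s,t,u}} {{p,q,u}} {{r,s,u}}
  W12345: {{p,t}} {{t,u},{s,t,u}} {{p,q,u}}
C dims 6,25,29,15; δ0: rk 5, SNF 1^5; δ1: rk 17, SNF 1^17; δ2: rk 12, SNF 1^12
Ȟ^0: (6−5)−0=1 ⇒ Z
Ȟ^1: (25−17)−5=3 ⇒ Z^3
Ȟ^2: (29−12)−17=0 ⇒ 0

Ȟ^0 ≅ Z; Ȟ^1 ≅ Z^3; Ȟ^2 ≅ 0


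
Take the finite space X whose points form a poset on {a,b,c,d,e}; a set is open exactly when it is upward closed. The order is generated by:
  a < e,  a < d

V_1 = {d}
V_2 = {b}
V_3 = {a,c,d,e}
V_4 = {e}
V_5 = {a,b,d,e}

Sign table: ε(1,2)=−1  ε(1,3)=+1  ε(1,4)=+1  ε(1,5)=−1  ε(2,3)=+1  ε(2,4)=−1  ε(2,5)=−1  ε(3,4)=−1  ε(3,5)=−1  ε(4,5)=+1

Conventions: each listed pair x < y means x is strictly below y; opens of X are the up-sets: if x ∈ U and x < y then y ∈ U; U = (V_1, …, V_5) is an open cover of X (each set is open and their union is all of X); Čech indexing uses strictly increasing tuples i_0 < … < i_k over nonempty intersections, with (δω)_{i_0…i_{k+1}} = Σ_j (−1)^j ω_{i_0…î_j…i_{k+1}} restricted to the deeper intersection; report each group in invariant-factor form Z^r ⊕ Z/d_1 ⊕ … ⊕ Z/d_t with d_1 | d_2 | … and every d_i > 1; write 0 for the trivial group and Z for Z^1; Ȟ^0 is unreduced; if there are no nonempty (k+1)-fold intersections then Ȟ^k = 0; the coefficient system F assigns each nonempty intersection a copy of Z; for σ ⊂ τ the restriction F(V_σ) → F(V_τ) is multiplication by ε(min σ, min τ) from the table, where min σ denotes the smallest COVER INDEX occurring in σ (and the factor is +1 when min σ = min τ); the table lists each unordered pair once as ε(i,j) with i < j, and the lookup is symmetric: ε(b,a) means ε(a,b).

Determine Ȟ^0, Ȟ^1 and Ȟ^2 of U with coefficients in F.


Ȟ^0 ≅ Z,  Ȟ^1 ≅ 0,  Ȟ^2 ≅ 0

nonempty intersections:
  V13={d} V15={d} V25={b} V34={e} V35={a,d,e} V45={e}
  V135={d} V345={e}
C dims 5,6,2; δ0: rk 4, SNF 1^4; δ1: rk 2, SNF 1^2
Ȟ^0: (5−4)−0=1 ⇒ Z
Ȟ^1: (6−2)−4=0 ⇒ 0
Ȟ^2: (2−0)−2=0 ⇒ 0


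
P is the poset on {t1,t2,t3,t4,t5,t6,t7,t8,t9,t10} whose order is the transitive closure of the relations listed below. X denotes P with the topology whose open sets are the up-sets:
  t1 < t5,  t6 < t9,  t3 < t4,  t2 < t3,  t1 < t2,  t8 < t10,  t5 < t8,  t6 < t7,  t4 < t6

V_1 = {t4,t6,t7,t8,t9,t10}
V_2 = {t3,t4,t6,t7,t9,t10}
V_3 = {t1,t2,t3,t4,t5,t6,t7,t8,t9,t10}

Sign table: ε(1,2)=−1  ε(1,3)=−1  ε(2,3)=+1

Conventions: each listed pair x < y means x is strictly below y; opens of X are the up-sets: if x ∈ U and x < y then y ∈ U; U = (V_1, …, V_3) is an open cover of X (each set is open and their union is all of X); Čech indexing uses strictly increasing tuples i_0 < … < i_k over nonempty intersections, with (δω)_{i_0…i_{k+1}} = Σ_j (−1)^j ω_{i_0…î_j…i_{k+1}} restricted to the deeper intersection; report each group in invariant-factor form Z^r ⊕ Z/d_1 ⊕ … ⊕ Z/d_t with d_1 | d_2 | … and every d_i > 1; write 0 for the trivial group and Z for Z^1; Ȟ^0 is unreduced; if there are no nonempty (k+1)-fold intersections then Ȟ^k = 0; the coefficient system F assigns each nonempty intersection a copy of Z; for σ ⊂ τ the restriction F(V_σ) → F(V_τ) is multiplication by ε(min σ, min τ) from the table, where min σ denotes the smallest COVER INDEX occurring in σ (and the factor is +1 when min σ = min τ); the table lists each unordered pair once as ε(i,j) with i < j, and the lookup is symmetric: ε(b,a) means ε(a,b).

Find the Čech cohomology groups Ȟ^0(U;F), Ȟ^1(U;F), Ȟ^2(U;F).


Ȟ^0 = Z, Ȟ^1 = 0, Ȟ^2 = 0

nonempty overlaps:
  V12={t4,t6,t7,t9,t10} V13={t4,t6,t7,t8,t9,t10} V23={t3,t4,t6,t7,t9,t10}
  V123={t4,t6,t7,t9,t10}
C dims 3,3,1; δ0: rk 2, SNF 1^2; δ1: rk 1, SNF 1^1
degree 0: 3−2−0 = 1 → Ȟ^0 ≅ Z
degree 1: 3−1−2 = 0 → Ȟ^1 ≅ 0
degree 2: 1−0−1 = 0 → Ȟ^2 ≅ 0


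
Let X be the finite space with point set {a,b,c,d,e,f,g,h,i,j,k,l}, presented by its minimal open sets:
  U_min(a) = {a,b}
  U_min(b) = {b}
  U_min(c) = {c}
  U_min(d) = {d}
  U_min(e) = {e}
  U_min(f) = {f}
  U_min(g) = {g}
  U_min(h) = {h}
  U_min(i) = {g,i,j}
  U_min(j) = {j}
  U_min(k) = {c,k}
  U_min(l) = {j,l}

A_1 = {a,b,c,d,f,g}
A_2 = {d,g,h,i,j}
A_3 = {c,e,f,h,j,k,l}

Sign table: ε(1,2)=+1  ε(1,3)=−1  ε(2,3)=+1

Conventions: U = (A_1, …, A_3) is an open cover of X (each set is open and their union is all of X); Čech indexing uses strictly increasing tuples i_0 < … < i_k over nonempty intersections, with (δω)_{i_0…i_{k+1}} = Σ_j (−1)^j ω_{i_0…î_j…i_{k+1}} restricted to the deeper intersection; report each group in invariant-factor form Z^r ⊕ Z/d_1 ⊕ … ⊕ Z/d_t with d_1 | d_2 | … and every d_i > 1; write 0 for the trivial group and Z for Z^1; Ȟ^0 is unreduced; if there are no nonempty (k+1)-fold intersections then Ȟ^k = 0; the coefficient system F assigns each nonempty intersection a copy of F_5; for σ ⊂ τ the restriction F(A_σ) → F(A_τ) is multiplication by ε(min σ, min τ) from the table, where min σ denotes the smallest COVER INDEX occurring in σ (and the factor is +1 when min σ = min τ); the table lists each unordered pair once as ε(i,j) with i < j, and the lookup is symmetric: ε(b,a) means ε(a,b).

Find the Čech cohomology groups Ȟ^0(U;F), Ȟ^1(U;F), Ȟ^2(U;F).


Ȟ^0 = 0, Ȟ^1 = 0, Ȟ^2 = 0

cover nerve:
  A12={d,g} A13={c,f} A23={h,j}
C dims 3,3; δ0: rk_F5 3
Ȟ^0: (3−3)−0=0 ⇒ 0
Ȟ^1: (3−0)−3=0 ⇒ 0
Ȟ^2: (0−0)−0=0 ⇒ 0


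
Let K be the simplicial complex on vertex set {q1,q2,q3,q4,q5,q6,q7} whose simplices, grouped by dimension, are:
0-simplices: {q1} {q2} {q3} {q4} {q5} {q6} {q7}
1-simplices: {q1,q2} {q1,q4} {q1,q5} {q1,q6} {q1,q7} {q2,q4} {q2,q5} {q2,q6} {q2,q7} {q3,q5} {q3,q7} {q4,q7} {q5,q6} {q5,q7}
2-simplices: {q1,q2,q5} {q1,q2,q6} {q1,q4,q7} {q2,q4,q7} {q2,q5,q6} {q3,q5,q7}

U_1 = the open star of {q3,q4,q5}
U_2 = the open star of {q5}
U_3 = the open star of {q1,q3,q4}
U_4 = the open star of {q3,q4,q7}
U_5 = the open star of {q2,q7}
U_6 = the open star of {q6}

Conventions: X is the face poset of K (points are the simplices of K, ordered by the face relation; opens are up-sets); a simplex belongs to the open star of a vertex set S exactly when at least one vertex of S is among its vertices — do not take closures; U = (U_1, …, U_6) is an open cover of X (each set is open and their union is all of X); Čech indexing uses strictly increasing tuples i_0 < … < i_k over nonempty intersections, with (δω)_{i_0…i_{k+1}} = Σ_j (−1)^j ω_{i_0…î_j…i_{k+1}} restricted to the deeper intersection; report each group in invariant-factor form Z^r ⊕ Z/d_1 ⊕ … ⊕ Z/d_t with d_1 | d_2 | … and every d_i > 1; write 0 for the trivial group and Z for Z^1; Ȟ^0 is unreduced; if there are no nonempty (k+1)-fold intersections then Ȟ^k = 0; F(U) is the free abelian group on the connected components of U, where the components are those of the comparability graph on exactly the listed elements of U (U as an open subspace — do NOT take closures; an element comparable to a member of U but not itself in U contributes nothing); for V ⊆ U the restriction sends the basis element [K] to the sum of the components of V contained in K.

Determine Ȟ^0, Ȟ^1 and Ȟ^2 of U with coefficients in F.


nonempty intersections:
  U1={{q3},{q4},{q5},{q1,q4},{q1,q5},{q2,q4},{q2,q5},{q3,q5},{q3,q7},{q4,q7},{q5,q6},{q5,q7},{q1,q2,q5},{q1,q4,q7},{q2,q4,q7},{q2,q5,q6},{q3,q5,q7}} U2={{q5},{q1,q5},{q2,q5},{q3,q5},{q5,q6},{q5,q7},{q1,q2,q5},{q2,q5,q6},{q3,q5,q7}} U3={{q1},{q3},{q4},{q1,q2},{q1,q4},{q1,q5},{q1,q6},{q1,q7},{q2,q4},{q3,q5},{q3,q7},{q4,q7},{q1,q2,q5},{q1,q2,q6},{q1,q4,q7},{q2,q4,q7},{q3,q5,q7}} U4={{q3},{q4},{q7},{q1,q4},{q1,q7},{q2,q4},{q2,q7},{q3,q5},{q3,q7},{q4,q7},{q5,q7},{q1,q4,q7},{q2,q4,q7},{q3,q5,q7}} U5={{q2},{q7},{q1,q2},{q1,q7},{q2,q4},{q2,q5},{q2,q6},{q2,q7},{q3,q7},{q4,q7},{q5,q7},{q1,q2,q5},{q1,q2,q6},{q1,q4,q7},{q2,q4,q7},{q2,q5,q6},{q3,q5,q7}} U6={{q6},{q1,q6},{q2,q6},{q5,q6},{q1,q2,q6},{q2,q5,q6}}
  U12={{q5},{q1,q5},{q2,q5},{q3,q5},{q5,q6},{q5,q7},{q1,q2,q5},{q2,q5,q6},{q3,q5,q7}} U13={{q3},{q4},{q1,q4},{q1,q5},{q2,q4},{q3,q5},{q3,q7},{q4,q7},{q1,q2,q5},{q1,q4,q7},{q2,q4,q7},{q3,q5,q7}} U14={{q3},{q4},{q1,q4},{q2,q4},{q3,q5},{q3,q7},{q4,q7},{q5,q7},{q1,q4,q7},{q2,q4,q7},{q3,q5,q7}} U15={{q2,q4},{q2,q5},{q3,q7},{q4,q7},{q5,q7},{q1,q2,q5},{q1,q4,q7},{q2,q4,q7},{q2,q5,q6},{q3,q5,q7}} U16={{q5,q6},{q2,q5,q6}} U23={{q1,q5},{q3,q5},{q1,q2,q5},{q3,q5,q7}} U24={{q3,q5},{q5,q7},{q3,q5,q7}} U25={{q2,q5},{q5,q7},{q1,q2,q5},{q2,q5,q6},{q3,q5,q7}} U26={{q5,q6},{q2,q5,q6}} U34={{q3},{q4},{q1,q4},{q1,q7},{q2,q4},{q3,q5},{q3,q7},{q4,q7},{q1,q4,q7},{q2,q4,q7},{q3,q5,q7}} U35={{q1,q2},{q1,q7},{q2,q4},{q3,q7},{q4,q7},{q1,q2,q5},{q1,q2,q6},{q1,q4,q7},{q2,q4,q7},{q3,q5,q7}} U36={{q1,q6},{q1,q2,q6}} U45={{q7},{q1,q7},{q2,q4},{q2,q7},{q3,q7},{q4,q7},{q5,q7},{q1,q4,q7},{q2,q4,q7},{q3,q5,q7}} U56={{q2,q6},{q1,q2,q6},{q2,q5,q6}}
  U123={{q1,q5},{q3,q5},{q1,q2,q5},{q3,q5,q7}} U124={{q3,q5},{q5,q7},{q3,q5,q7}} U125={{q2,q5},{q5,q7},{q1,q2,q5},{q2,q5,q6},{q3,q5,q7}} U126={{q5,q6},{q2,q5,q6}} U134={{q3},{q4},{q1,q4},{q2,q4},{q3,q5},{q3,q7},{q4,q7},{q1,q4,q7},{q2,q4,q7},{q3,q5,q7}} U135={{q2,q4},{q3,q7},{q4,q7},{q1,q2,q5},{q1,q4,q7},{q2,q4,q7},{q3,q5,q7}} U145={{q2,q4},{q3,q7},{q4,q7},{q5,q7},{q1,q4,q7},{q2,q4,q7},{q3,q5,q7}} U156={{q2,q5,q6}} U234={{q3,q5},{q3,q5,q7}} U235={{q1,q2,q5},{q3,q5,q7}} U245={{q5,q7},{q3,q5,q7}} U256={{q2,q5,q6}} U345={{q1,q7},{q2,q4},{q3,q7},{q4,q7},{q1,q4,q7},{q2,q4,q7},{q3,q5,q7}} U356={{q1,q2,q6}}
  U1234={{q3,q5},{q3,q5,q7}} U1235={{q1,q2,q5},{q3,q5,q7}} U1245={{q5,q7},{q3,q5,q7}} U1256={{q2,q5,q6}} U1345={{q2,q4},{q3,q7},{q4,q7},{q1,q4,q7},{q2,q4,q7},{q3,q5,q7}} U2345={{q3,q5,q7}}
  U12345={{q3,q5,q7}}
components per intersection:
  U1: {{q3},{q5},{q1,q5},{q2,q5},{q3,q5},{q3,q7},{q5,q6},{q5,q7},{q1,q2,q5},{q2,q5,q6},{q3,q5,q7}} {{q4},{q1,q4},{q2,q4},{q4,q7},{q1,q4,q7},{q2,q4,q7}}
  U2: {{q5},{q1,q5},{q2,q5},{q3,q5},{q5,q6},{q5,q7},{q1,q2,q5},{q2,q5,q6},{q3,q5,q7}}
  U3: {{q1},{q4},{q1,q2},{q1,q4},{q1,q5},{q1,q6},{q1,q7},{q2,q4},{q4,q7},{q1,q2,q5},{q1,q2,q6},{q1,q4,q7},{q2,q4,q7}} {{q3},{q3,q5},{q3,q7},{q3,q5,q7}}
  U4: {{q3},{q4},{q7},{q1,q4},{q1,q7},{q2,q4},{q2,q7},{q3,q5},{q3,q7},{q4,q7},{q5,q7},{q1,q4,q7},{q2,q4,q7},{q3,q5,q7}}
  U5: {{q2},{q7},{q1,q2},{q1,q7},{q2,q4},{q2,q5},{q2,q6},{q2,q7},{q3,q7},{q4,q7},{q5,q7},{q1,q2,q5},{q1,q2,q6},{q1,q4,q7},{q2,q4,q7},{q2,q5,q6},{q3,q5,q7}}
  U6: {{q6},{q1,q6},{q2,q6},{q5,q6},{q1,q2,q6},{q2,q5,q6}}
  U12: {{q5},{q1,q5},{q2,q5},{q3,q5},{q5,q6},{q5,q7},{q1,q2,q5},{q2,q5,q6},{q3,q5,q7}}
  U13: {{q3},{q3,q5},{q3,q7},{q3,q5,q7}} {{q4},{q1,q4},{q2,q4},{q4,q7},{q1,q4,q7},{q2,q4,q7}} {{q1,q5},{q1,q2,q5}}
  U14: {{q3},{q3,q5},{q3,q7},{q5,q7},{q3,q5,q7}} {{q4},{q1,q4},{q2,q4},{q4,q7},{q1,q4,q7},{q2,q4,q7}}
  U15: {{q2,q4},{q4,q7},{q1,q4,q7},{q2,q4,q7}} {{q2,q5},{q1,q2,q5},{q2,q5,q6}} {{q3,q7},{q5,q7},{q3,q5,q7}}
  U16: {{q5,q6},{q2,q5,q6}}
  U23: {{q1,q5},{q1,q2,q5}} {{q3,q5},{q3,q5,q7}}
  U24: {{q3,q5},{q5,q7},{q3,q5,q7}}
  U25: {{q2,q5},{q1,q2,q5},{q2,q5,q6}} {{q5,q7},{q3,q5,q7}}
  U26: {{q5,q6},{q2,q5,q6}}
  U34: {{q3},{q3,q5},{q3,q7},{q3,q5,q7}} {{q4},{q1,q4},{q1,q7},{q2,q4},{q4,q7},{q1,q4,q7},{q2,q4,q7}}
  U35: {{q1,q2},{q1,q2,q5},{q1,q2,q6}} {{q1,q7},{q2,q4},{q4,q7},{q1,q4,q7},{q2,q4,q7}} {{q3,q7},{q3,q5,q7}}
  U36: {{q1,q6},{q1,q2,q6}}
  U45: {{q7},{q1,q7},{q2,q4},{q2,q7},{q3,q7},{q4,q7},{q5,q7},{q1,q4,q7},{q2,q4,q7},{q3,q5,q7}}
  U56: {{q2,q6},{q1,q2,q6},{q2,q5,q6}}
  U123: {{q1,q5},{q1,q2,q5}} {{q3,q5},{q3,q5,q7}}
  U124: {{q3,q5},{q5,q7},{q3,q5,q7}}
  U125: {{q2,q5},{q1,q2,q5},{q2,q5,q6}} {{q5,q7},{q3,q5,q7}}
  U126: {{q5,q6},{q2,q5,q6}}
  U134: {{q3},{q3,q5},{q3,q7},{q3,q5,q7}} {{q4},{q1,q4},{q2,q4},{q4,q7},{q1,q4,q7},{q2,q4,q7}}
  U135: {{q2,q4},{q4,q7},{q1,q4,q7},{q2,q4,q7}} {{q3,q7},{q3,q5,q7}} {{q1,q2,q5}}
  U145: {{q2,q4},{q4,q7},{q1,q4,q7},{q2,q4,q7}} {{q3,q7},{q5,q7},{q3,q5,q7}}
  U156: {{q2,q5,q6}}
  U234: {{q3,q5},{q3,q5,q7}}
  U235: {{q1,q2,q5}} {{q3,q5,q7}}
  U245: {{q5,q7},{q3,q5,q7}}
  U256: {{q2,q5,q6}}
  U345: {{q1,q7},{q2,q4},{q4,q7},{q1,q4,q7},{q2,q4,q7}} {{q3,q7},{q3,q5,q7}}
  U356: {{q1,q2,q6}}
  U1234: {{q3,q5},{q3,q5,q7}}
  U1235: {{q1,q2,q5}} {{q3,q5,q7}}
  U1245: {{q5,q7},{q3,q5,q7}}
  U1256: {{q2,q5,q6}}
  U1345: {{q2,q4},{q4,q7},{q1,q4,q7},{q2,q4,q7}} {{q3,q7},{q3,q5,q7}}
  U2345: {{q3,q5,q7}}
  U12345: {{q3,q5,q7}}
C dims 8,24,22,8; δ0: rk 7, SNF 1^7; δ1: rk 15, SNF 1^15; δ2: rk 7, SNF 1^7
Ȟ^0: (8−7)−0=1 ⇒ Z
Ȟ^1: (24−15)−7=2 ⇒ Z^2
Ȟ^2: (22−7)−15=0 ⇒ 0

Ȟ^0(U;F) ≅ Z; Ȟ^1(U;F) ≅ Z^2; Ȟ^2(U;F) ≅ 0


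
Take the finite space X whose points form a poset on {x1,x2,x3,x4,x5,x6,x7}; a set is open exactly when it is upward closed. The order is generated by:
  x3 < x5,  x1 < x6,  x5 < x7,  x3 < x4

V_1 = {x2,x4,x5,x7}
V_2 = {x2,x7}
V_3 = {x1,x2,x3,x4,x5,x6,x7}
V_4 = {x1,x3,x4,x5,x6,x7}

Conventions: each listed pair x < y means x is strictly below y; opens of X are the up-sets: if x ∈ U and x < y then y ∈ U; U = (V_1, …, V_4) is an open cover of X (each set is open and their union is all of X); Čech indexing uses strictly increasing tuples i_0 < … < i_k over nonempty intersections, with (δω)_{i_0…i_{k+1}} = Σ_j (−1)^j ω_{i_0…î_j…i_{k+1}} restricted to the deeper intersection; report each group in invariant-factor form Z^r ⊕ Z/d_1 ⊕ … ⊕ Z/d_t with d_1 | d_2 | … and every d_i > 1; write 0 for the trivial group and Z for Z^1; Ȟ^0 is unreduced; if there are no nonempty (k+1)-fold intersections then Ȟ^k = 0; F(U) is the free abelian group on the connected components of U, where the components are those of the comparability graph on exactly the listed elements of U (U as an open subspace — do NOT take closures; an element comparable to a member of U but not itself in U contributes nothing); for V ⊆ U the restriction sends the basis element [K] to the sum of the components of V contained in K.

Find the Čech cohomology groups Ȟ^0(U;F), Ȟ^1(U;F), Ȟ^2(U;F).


Ȟ^0(U;F) ≅ Z^3, Ȟ^1(U;F) ≅ 0 and Ȟ^2(U;F) ≅ 0

nerve simplices:
  V12={x2,x7} V13={x2,x4,x5,x7} V14={x4,x5,x7} V23={x2,x7} V24={x7} V34={x1,x3,x4,x5,x6,x7}
  V123={x2,x7} V124={x7} V134={x4,x5,x7} V234={x7}
  V1234={x7}
components per intersection:
  V1: {x2} {x4} {x5,x7}
  V2: {x2} {x7}
  V3: {x1,x6} {x2} {x3,x4,x5,x7}
  V4: {x1,x6} {x3,x4,x5,x7}
  V12: {x2} {x7}
  V13: {x2} {x4} {x5,x7}
  V14: {x4} {x5,x7}
  V23: {x2} {x7}
  V24: {x7}
  V34: {x1,x6} {x3,x4,x5,x7}
  V123: {x2} {x7}
  V124: {x7}
  V134: {x4} {x5,x7}
  V234: {x7}
  V1234: {x7}
C dims 10,12,6,1; δ0: rk 7, SNF 1^7; δ1: rk 5, SNF 1^5; δ2: rk 1, SNF 1^1
degree 0: 10−7−0 = 3 → Ȟ^0 ≅ Z^3
degree 1: 12−5−7 = 0 → Ȟ^1 ≅ 0
degree 2: 6−1−5 = 0 → Ȟ^2 ≅ 0


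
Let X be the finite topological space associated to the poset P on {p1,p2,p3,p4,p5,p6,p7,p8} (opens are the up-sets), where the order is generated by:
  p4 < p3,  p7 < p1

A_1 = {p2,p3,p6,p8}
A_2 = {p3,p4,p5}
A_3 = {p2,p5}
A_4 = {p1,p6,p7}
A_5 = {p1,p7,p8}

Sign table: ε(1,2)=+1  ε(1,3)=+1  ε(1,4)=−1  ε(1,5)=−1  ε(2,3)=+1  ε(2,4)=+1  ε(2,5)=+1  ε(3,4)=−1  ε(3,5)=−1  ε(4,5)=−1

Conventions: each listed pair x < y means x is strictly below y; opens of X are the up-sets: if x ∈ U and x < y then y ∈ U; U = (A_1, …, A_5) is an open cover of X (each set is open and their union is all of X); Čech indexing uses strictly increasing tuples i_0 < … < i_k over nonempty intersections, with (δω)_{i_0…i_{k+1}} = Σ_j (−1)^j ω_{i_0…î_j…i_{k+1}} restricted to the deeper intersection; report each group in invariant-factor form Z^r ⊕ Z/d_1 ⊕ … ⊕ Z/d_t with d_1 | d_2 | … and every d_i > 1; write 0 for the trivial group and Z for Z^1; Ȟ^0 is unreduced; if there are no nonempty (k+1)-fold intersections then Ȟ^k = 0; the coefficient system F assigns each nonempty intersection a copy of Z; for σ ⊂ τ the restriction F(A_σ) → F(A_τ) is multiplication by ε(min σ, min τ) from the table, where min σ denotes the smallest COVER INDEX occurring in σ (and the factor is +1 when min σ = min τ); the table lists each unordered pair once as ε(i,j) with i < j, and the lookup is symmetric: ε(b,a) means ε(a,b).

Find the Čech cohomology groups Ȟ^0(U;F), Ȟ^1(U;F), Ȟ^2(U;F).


Ȟ^0(U;F) ≅ 0, Ȟ^1(U;F) ≅ Z ⊕ Z/2, Ȟ^2(U;F) ≅ 0

nerve simplices:
  A12={p3} A13={p2} A14={p6} A15={p8} A23={p5} A45={p1,p7}
C dims 5,6; δ0: rk 5, SNF 1^4·2
degree 0: 5−5−0 = 0 → Ȟ^0 ≅ 0
degree 1: 6−0−5 = 1 plus torsion [2] → Ȟ^1 ≅ Z ⊕ Z/2
degree 2: 0−0−0 = 0 → Ȟ^2 ≅ 0


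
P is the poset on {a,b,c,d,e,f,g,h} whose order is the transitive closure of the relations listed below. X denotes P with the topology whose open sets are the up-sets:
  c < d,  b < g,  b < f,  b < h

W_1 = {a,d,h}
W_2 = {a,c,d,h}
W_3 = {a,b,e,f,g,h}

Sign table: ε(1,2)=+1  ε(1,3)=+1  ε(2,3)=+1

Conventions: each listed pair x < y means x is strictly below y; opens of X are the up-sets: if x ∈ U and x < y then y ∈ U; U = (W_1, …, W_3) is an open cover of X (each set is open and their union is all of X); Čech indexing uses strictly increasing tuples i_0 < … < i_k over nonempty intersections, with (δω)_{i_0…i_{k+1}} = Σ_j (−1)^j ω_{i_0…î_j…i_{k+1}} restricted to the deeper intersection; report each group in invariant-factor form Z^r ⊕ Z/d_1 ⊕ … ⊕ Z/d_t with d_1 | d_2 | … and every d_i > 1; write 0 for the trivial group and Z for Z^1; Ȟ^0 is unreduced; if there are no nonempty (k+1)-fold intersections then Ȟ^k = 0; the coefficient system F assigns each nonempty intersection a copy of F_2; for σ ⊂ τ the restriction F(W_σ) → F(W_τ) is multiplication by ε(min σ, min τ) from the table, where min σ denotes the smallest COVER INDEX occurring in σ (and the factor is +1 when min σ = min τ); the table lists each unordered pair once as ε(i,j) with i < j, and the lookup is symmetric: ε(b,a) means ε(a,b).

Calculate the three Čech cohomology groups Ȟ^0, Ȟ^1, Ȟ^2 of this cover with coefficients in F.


nerve simplices:
  W12={a,d,h} W13={a,h} W23={a,h}
  W123={a,h}
C dims 3,3,1; δ0: rk_F2 2; δ1: rk_F2 1
degree 0: 3−2−0 = 1 → Ȟ^0 ≅ Z/2
degree 1: 3−1−2 = 0 → Ȟ^1 ≅ 0
degree 2: 1−0−1 = 0 → Ȟ^2 ≅ 0

Ȟ^0 = Z/2,  Ȟ^1 = 0,  Ȟ^2 = 0


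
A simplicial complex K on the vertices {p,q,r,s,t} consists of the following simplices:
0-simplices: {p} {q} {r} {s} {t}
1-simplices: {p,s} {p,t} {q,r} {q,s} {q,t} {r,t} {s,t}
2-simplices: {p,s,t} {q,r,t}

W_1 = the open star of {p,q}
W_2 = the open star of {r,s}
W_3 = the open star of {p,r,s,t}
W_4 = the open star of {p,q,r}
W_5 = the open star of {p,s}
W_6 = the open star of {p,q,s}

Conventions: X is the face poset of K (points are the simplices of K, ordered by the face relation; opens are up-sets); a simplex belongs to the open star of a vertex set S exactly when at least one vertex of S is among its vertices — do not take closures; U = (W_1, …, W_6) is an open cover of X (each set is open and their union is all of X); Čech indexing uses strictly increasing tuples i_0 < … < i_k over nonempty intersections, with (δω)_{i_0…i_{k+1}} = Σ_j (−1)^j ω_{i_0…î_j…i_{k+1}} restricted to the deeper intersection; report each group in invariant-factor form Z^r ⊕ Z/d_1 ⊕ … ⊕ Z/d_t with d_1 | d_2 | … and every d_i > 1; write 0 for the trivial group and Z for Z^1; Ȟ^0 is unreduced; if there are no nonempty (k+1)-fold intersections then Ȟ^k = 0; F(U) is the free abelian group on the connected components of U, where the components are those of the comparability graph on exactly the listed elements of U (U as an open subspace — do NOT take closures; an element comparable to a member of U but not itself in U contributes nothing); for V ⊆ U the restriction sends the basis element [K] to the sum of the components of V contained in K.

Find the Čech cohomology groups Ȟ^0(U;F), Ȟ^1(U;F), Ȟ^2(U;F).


nerve of the cover:
  W1={{p},{q},{p,s},{p,t},{q,r},{q,s},{q,t},{p,s,t},{q,r,t}} W2={{r},{s},{p,s},{q,r},{q,s},{r,t},{s,t},{p,s,t},{q,r,t}} W3={{p},{r},{s},{t},{p,s},{p,t},{q,r},{q,s},{q,t},{r,t},{s,t},{p,s,t},{q,r,t}} W4={{p},{q},{r},{p,s},{p,t},{q,r},{q,s},{q,t},{r,t},{p,s,t},{q,r,t}} W5={{p},{s},{p,s},{p,t},{q,s},{s,t},{p,s,t}} W6={{p},{q},{s},{p,s},{p,t},{q,r},{q,s},{q,t},{s,t},{p,s,t},{q,r,t}}
  W12={{p,s},{q,r},{q,s},{p,s,t},{q,r,t}} W13={{p},{p,s},{p,t},{q,r},{q,s},{q,t},{p,s,t},{q,r,t}} W14={{p},{q},{p,s},{p,t},{q,r},{q,s},{q,t},{p,s,t},{q,r,t}} W15={{p},{p,s},{p,t},{q,s},{p,s,t}} W16={{p},{q},{p,s},{p,t},{q,r},{q,s},{q,t},{p,s,t},{q,r,t}} W23={{r},{s},{p,s},{q,r},{q,s},{r,t},{s,t},{p,s,t},{q,r,t}} W24={{r},{p,s},{q,r},{q,s},{r,t},{p,s,t},{q,r,t}} W25={{s},{p,s},{q,s},{s,t},{p,s,t}} W26={{s},{p,s},{q,r},{q,s},{s,t},{p,s,t},{q,r,t}} W34={{p},{r},{p,s},{p,t},{q,r},{q,s},{q,t},{r,t},{p,s,t},{q,r,t}} W35={{p},{s},{p,s},{p,t},{q,s},{s,t},{p,s,t}} W36={{p},{s},{p,s},{p,t},{q,r},{q,s},{q,t},{s,t},{p,s,t},{q,r,t}} W45={{p},{p,s},{p,t},{q,s},{p,s,t}} W46={{p},{q},{p,s},{p,t},{q,r},{q,s},{q,t},{p,s,t},{q,r,t}} W56={{p},{s},{p,s},{p,t},{q,s},{s,t},{p,s,t}}
  W123={{p,s},{q,r},{q,s},{p,s,t},{q,r,t}} W124={{p,s},{q,r},{q,s},{p,s,t},{q,r,t}} W125={{p,s},{q,s},{p,s,t}} W126={{p,s},{q,r},{q,s},{p,s,t},{q,r,t}} W134={{p},{p,s},{p,t},{q,r},{q,s},{q,t},{p,s,t},{q,r,t}} W135={{p},{p,s},{p,t},{q,s},{p,s,t}} W136={{p},{p,s},{p,t},{q,r},{q,s},{q,t},{p,s,t},{q,r,t}} W145={{p},{p,s},{p,t},{q,s},{p,s,t}} W146={{p},{q},{p,s},{p,t},{q,r},{q,s},{q,t},{p,s,t},{q,r,t}} W156={{p},{p,s},{p,t},{q,s},{p,s,t}} W234={{r},{p,s},{q,r},{q,s},{r,t},{p,s,t},{q,r,t}} W235={{s},{p,s},{q,s},{s,t},{p,s,t}} W236={{s},{p,s},{q,r},{q,s},{s,t},{p,s,t},{q,r,t}} W245={{p,s},{q,s},{p,s,t}} W246={{p,s},{q,r},{q,s},{p,s,t},{q,r,t}} W256={{s},{p,s},{q,s},{s,t},{p,s,t}} W345={{p},{p,s},{p,t},{q,s},{p,s,t}} W346={{p},{p,s},{p,t},{q,r},{q,s},{q,t},{p,s,t},{q,r,t}} W356={{p},{s},{p,s},{p,t},{q,s},{s,t},{p,s,t}} W456={{p},{p,s},{p,t},{q,s},{p,s,t}}
  W1234={{p,s},{q,r},{q,s},{p,s,t},{q,r,t}} W1235={{p,s},{q,s},{p,s,t}} W1236={{p,s},{q,r},{q,s},{p,s,t},{q,r,t}} W1245={{p,s},{q,s},{p,s,t}} W1246={{p,s},{q,r},{q,s},{p,s,t},{q,r,t}} W1256={{p,s},{q,s},{p,s,t}} W1345={{p},{p,s},{p,t},{q,s},{p,s,t}} W1346={{p},{p,s},{p,t},{q,r},{q,s},{q,t},{p,s,t},{q,r,t}} W1356={{p},{p,s},{p,t},{q,s},{p,s,t}} W1456={{p},{p,s},{p,t},{q,s},{p,s,t}} W2345={{p,s},{q,s},{p,s,t}} W2346={{p,s},{q,r},{q,s},{p,s,t},{q,r,t}} W2356={{s},{p,s},{q,s},{s,t},{p,s,t}} W2456={{p,s},{q,s},{p,s,t}} W3456={{p},{p,s},{p,t},{q,s},{p,s,t}}
  W12345={{p,s},{q,s},{p,s,t}} W12346={{p,s},{q,r},{q,s},{p,s,t},{q,r,t}} W12356={{p,s},{q,s},{p,s,t}} W12456={{p,s},{q,s},{p,s,t}} W13456={{p},{p,s},{p,t},{q,s},{p,s,t}} W23456={{p,s},{q,s},{p,s,t}}
  W123456={{p,s},{q,s},{p,s,t}}
components per intersection:
  W1: {{p},{p,s},{p,t},{p,s,t}} {{q},{q,r},{q,s},{q,t},{q,r,t}}
  W2: {{r},{q,r},{r,t},{q,r,t}} {{s},{p,s},{q,s},{s,t},{p,s,t}}
  W3: {{p},{r},{s},{t},{p,s},{p,t},{q,r},{q,s},{q,t},{r,t},{s,t},{p,s,t},{q,r,t}}
  W4: {{p},{p,s},{p,t},{p,s,t}} {{q},{r},{q,r},{q,s},{q,t},{r,t},{q,r,t}}
  W5: {{p},{s},{p,s},{p,t},{q,s},{s,t},{p,s,t}}
  W6: {{p},{q},{s},{p,s},{p,t},{q,r},{q,s},{q,t},{s,t},{p,s,t},{q,r,t}}
  W12: {{p,s},{p,s,t}} {{q,r},{q,r,t}} {{q,s}}
  W13: {{p},{p,s},{p,t},{p,s,t}} {{q,r},{q,t},{q,r,t}} {{q,s}}
  W14: {{p},{p,s},{p,t},{p,s,t}} {{q},{q,r},{q,s},{q,t},{q,r,t}}
  W15: {{p},{p,s},{p,t},{p,s,t}} {{q,s}}
  W16: {{p},{p,s},{p,t},{p,s,t}} {{q},{q,r},{q,s},{q,t},{q,r,t}}
  W23: {{r},{q,r},{r,t},{q,r,t}} {{s},{p,s},{q,s},{s,t},{p,s,t}}
  W24: {{r},{q,r},{r,t},{q,r,t}} {{p,s},{p,s,t}} {{q,s}}
  W25: {{s},{p,s},{q,s},{s,t},{p,s,t}}
  W26: {{s},{p,s},{q,s},{s,t},{p,s,t}} {{q,r},{q,r,t}}
  W34: {{p},{p,s},{p,t},{p,s,t}} {{r},{q,r},{q,t},{r,t},{q,r,t}} {{q,s}}
  W35: {{p},{s},{p,s},{p,t},{q,s},{s,t},{p,s,t}}
  W36: {{p},{s},{p,s},{p,t},{q,s},{s,t},{p,s,t}} {{q,r},{q,t},{q,r,t}}
  W45: {{p},{p,s},{p,t},{p,s,t}} {{q,s}}
  W46: {{p},{p,s},{p,t},{p,s,t}} {{q},{q,r},{q,s},{q,t},{q,r,t}}
  W56: {{p},{s},{p,s},{p,t},{q,s},{s,t},{p,s,t}}
  W123: {{p,s},{p,s,t}} {{q,r},{q,r,t}} {{q,s}}
  W124: {{p,s},{p,s,t}} {{q,r},{q,r,t}} {{q,s}}
  W125: {{p,s},{p,s,t}} {{q,s}}
  W126: {{p,s},{p,s,t}} {{q,r},{q,r,t}} {{q,s}}
  W134: {{p},{p,s},{p,t},{p,s,t}} {{q,r},{q,t},{q,r,t}} {{q,s}}
  W135: {{p},{p,s},{p,t},{p,s,t}} {{q,s}}
  W136: {{p},{p,s},{p,t},{p,s,t}} {{q,r},{q,t},{q,r,t}} {{q,s}}
  W145: {{p},{p,s},{p,t},{p,s,t}} {{q,s}}
  W146: {{p},{p,s},{p,t},{p,s,t}} {{q},{q,r},{q,s},{q,t},{q,r,t}}
  W156: {{p},{p,s},{p,t},{p,s,t}} {{q,s}}
  W234: {{r},{q,r},{r,t},{q,r,t}} {{p,s},{p,s,t}} {{q,s}}
  W235: {{s},{p,s},{q,s},{s,t},{p,s,t}}
  W236: {{s},{p,s},{q,s},{s,t},{p,s,t}} {{q,r},{q,r,t}}
  W245: {{p,s},{p,s,t}} {{q,s}}
  W246: {{p,s},{p,s,t}} {{q,r},{q,r,t}} {{q,s}}
  W256: {{s},{p,s},{q,s},{s,t},{p,s,t}}
  W345: {{p},{p,s},{p,t},{p,s,t}} {{q,s}}
  W346: {{p},{p,s},{p,t},{p,s,t}} {{q,r},{q,t},{q,r,t}} {{q,s}}
  W356: {{p},{s},{p,s},{p,t},{q,s},{s,t},{p,s,t}}
  W456: {{p},{p,s},{p,t},{p,s,t}} {{q,s}}
  W1234: {{p,s},{p,s,t}} {{q,r},{q,r,t}} {{q,s}}
  W1235: {{p,s},{p,s,t}} {{q,s}}
  W1236: {{p,s},{p,s,t}} {{q,r},{q,r,t}} {{q,s}}
  W1245: {{p,s},{p,s,t}} {{q,s}}
  W1246: {{p,s},{p,s,t}} {{q,r},{q,r,t}} {{q,s}}
  W1256: {{p,s},{p,s,t}} {{q,s}}
  W1345: {{p},{p,s},{p,t},{p,s,t}} {{q,s}}
  W1346: {{p},{p,s},{p,t},{p,s,t}} {{q,r},{q,t},{q,r,t}} {{q,s}}
  W1356: {{p},{p,s},{p,t},{p,s,t}} {{q,s}}
  W1456: {{p},{p,s},{p,t},{p,s,t}} {{q,s}}
  W2345: {{p,s},{p,s,t}} {{q,s}}
  W2346: {{p,s},{p,s,t}} {{q,r},{q,r,t}} {{q,s}}
  W2356: {{s},{p,s},{q,s},{s,t},{p,s,t}}
  W2456: {{p,s},{p,s,t}} {{q,s}}
  W3456: {{p},{p,s},{p,t},{p,s,t}} {{q,s}}
  W12345: {{p,s},{p,s,t}} {{q,s}}
  W12346: {{p,s},{p,s,t}} {{q,r},{q,r,t}} {{q,s}}
  W12356: {{p,s},{p,s,t}} {{q,s}}
  W12456: {{p,s},{p,s,t}} {{q,s}}
  W13456: {{p},{p,s},{p,t},{p,s,t}} {{q,s}}
  W23456: {{p,s},{p,s,t}} {{q,s}}
  W123456: {{p,s},{p,s,t}} {{q,s}}
C dims 9,31,45,34; δ0: rk 8, SNF 1^8; δ1: rk 22, SNF 1^22; δ2: rk 23, SNF 1^23
Ȟ^0 = (9 − 8) − 0 = 1, so Ȟ^0 ≅ Z
Ȟ^1 = (31 − 22) − 8 = 1, so Ȟ^1 ≅ Z
Ȟ^2 = (45 − 23) − 22 = 0, so Ȟ^2 ≅ 0

Ȟ^0 ≅ Z, Ȟ^1 ≅ Z, Ȟ^2 ≅ 0


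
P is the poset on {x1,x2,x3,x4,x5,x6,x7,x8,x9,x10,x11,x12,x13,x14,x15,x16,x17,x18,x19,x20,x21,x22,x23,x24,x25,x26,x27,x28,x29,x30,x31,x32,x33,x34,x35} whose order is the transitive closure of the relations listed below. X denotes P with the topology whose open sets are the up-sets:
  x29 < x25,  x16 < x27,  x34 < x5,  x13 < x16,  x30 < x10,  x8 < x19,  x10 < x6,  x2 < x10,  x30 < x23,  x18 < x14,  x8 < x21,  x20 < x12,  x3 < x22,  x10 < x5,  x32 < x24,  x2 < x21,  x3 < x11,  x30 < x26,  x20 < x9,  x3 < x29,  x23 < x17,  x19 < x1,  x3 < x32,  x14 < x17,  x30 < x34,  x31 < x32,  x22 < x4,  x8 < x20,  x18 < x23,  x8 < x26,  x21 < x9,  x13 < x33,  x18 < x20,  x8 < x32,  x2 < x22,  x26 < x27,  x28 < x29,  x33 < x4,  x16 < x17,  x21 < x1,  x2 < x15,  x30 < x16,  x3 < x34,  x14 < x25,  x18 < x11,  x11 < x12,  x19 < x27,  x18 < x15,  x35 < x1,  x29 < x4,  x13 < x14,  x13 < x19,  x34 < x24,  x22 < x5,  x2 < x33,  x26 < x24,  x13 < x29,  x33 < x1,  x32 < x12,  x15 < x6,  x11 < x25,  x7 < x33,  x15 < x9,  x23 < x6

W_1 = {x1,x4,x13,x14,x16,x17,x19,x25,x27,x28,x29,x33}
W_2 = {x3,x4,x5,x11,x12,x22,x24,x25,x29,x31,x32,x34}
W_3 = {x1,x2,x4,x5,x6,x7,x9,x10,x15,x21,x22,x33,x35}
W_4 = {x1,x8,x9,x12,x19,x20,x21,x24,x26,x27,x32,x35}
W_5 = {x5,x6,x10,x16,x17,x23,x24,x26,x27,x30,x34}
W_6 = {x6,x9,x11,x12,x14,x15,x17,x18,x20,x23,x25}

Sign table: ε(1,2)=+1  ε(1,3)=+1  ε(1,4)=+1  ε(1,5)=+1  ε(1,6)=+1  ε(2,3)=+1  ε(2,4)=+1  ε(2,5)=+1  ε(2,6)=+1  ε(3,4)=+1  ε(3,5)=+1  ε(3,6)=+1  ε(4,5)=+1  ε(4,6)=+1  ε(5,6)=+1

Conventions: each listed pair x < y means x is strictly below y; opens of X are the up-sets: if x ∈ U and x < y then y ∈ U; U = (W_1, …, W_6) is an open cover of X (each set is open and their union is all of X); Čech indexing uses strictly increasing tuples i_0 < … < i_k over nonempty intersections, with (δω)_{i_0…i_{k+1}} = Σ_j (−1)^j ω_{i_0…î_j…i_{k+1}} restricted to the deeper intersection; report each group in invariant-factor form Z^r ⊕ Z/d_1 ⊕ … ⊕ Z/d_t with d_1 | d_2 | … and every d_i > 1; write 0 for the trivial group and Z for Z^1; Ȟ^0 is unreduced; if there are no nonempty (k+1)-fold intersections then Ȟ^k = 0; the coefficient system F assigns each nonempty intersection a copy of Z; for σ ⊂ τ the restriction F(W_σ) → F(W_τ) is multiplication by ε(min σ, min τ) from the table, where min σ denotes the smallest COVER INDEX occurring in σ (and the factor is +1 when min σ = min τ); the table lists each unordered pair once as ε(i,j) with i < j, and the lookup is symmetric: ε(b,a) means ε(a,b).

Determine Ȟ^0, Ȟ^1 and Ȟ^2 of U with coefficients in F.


Ȟ^0 = Z, Ȟ^1 = 0 and Ȟ^2 = Z/2

intersection data:
  W12={x4,x25,x29} W13={x1,x4,x33} W14={x1,x19,x27} W15={x16,x17,x27} W16={x14,x17,x25} W23={x4,x5,x22} W24={x12,x24,x32} W25={x5,x24,x34} W26={x11,x12,x25} W34={x1,x9,x21,x35} W35={x5,x6,x10} W36={x6,x9,x15} W45={x24,x26,x27} W46={x9,x12,x20} W56={x6,x17,x23}
  W123={x4} W126={x25} W134={x1} W145={x27} W156={x17} W235={x5} W245={x24} W246={x12} W346={x9} W356={x6}
C dims 6,15,10; δ0: rk 5, SNF 1^5; δ1: rk 10, SNF 1^9·2
Ȟ^0 = (6 − 5) − 0 = 1, so Ȟ^0 ≅ Z
Ȟ^1 = (15 − 10) − 5 = 0, so Ȟ^1 ≅ 0
Ȟ^2 = (10 − 0) − 10 = 0 plus torsion [2], so Ȟ^2 ≅ Z/2


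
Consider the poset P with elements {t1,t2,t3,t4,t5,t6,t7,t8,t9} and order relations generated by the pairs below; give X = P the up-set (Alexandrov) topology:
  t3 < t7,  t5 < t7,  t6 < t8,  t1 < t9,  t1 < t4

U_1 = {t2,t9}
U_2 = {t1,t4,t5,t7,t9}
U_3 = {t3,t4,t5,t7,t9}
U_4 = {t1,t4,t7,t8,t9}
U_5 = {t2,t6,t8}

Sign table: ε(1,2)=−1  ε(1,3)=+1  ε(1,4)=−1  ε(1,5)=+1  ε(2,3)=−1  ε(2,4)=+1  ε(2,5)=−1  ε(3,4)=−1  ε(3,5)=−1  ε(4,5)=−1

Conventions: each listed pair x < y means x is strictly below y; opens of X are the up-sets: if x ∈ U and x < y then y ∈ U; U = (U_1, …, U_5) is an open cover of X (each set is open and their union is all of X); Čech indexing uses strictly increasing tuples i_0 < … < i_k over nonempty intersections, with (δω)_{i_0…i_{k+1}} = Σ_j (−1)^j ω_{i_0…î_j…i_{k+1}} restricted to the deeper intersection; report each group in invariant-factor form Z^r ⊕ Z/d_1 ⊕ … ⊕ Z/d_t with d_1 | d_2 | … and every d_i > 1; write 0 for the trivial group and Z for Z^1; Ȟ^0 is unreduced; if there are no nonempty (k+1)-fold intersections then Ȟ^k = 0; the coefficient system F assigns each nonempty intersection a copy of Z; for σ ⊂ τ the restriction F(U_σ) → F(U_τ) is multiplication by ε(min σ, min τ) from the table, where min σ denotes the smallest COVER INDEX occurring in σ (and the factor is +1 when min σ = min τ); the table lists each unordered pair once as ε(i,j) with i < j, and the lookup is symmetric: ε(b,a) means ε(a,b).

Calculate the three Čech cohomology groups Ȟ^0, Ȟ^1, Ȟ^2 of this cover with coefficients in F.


Ȟ^0(U;F) ≅ Z, Ȟ^1(U;F) ≅ Z and Ȟ^2(U;F) ≅ 0

nonempty overlaps:
  U12={t9} U13={t9} U14={t9} U15={t2} U23={t4,t5,t7,t9} U24={t1,t4,t7,t9} U34={t4,t7,t9} U45={t8}
  U123={t9} U124={t9} U134={t9} U234={t4,t7,t9}
  U1234={t9}
C dims 5,8,4,1; δ0: rk 4, SNF 1^4; δ1: rk 3, SNF 1^3; δ2: rk 1, SNF 1^1
degree 0: 5−4−0 = 1 → Ȟ^0 ≅ Z
degree 1: 8−3−4 = 1 → Ȟ^1 ≅ Z
degree 2: 4−1−3 = 0 → Ȟ^2 ≅ 0
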